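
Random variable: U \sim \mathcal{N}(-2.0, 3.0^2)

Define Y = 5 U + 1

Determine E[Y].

For Y = 5U + 1:
E[Y] = 5 * E[U] + 1
E[U] = -2.0 = -2
E[Y] = 5 * (-2) + 1 = -9

-9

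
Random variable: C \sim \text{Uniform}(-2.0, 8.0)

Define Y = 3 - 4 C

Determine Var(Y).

For Y = aC + b: Var(Y) = a² * Var(C)
Var(C) = (8 + 2)^2/12 = 8.3333333
Var(Y) = (-4)² * 8.3333333 = 16 * 8.3333333 = 133.33333

133.33333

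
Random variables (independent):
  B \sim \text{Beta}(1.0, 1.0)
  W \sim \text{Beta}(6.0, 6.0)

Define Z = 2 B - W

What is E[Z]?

E[Z] = 2*E[B] - 1*E[W]
E[B] = 0.5
E[W] = 0.5
E[Z] = 2*0.5 - 1*0.5 = 0.5

0.5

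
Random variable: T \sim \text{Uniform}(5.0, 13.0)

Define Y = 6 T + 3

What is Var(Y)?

For Y = aT + b: Var(Y) = a² * Var(T)
Var(T) = (13 - 5)^2/12 = 5.3333333
Var(Y) = 6² * 5.3333333 = 36 * 5.3333333 = 192

192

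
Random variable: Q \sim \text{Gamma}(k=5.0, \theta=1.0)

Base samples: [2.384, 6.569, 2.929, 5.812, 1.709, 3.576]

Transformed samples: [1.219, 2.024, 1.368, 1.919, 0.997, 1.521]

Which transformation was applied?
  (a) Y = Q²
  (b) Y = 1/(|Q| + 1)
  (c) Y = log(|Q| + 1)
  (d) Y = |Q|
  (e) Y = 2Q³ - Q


Checking option (c) Y = log(|Q| + 1):
  Q = 2.384 -> Y = 1.219 ✓
  Q = 6.569 -> Y = 2.024 ✓
  Q = 2.929 -> Y = 1.368 ✓
All samples match this transformation.

(c) log(|Q| + 1)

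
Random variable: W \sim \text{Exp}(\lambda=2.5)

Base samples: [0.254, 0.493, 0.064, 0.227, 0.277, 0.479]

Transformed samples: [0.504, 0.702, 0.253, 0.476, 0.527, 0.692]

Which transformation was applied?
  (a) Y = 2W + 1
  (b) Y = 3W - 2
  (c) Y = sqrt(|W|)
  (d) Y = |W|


Checking option (c) Y = sqrt(|W|):
  W = 0.254 -> Y = 0.504 ✓
  W = 0.493 -> Y = 0.702 ✓
  W = 0.064 -> Y = 0.253 ✓
All samples match this transformation.

(c) sqrt(|W|)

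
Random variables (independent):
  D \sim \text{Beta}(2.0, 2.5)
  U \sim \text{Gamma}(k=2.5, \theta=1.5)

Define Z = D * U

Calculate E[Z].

For independent RVs: E[XY] = E[X]*E[Y]
E[D] = 0.44444444
E[U] = 3.75
E[Z] = 0.44444444 * 3.75 = 1.6666667

1.6666667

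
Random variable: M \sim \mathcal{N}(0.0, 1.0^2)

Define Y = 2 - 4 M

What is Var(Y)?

For Y = aM + b: Var(Y) = a² * Var(M)
Var(M) = 1.0^2 = 1
Var(Y) = (-4)² * 1 = 16 * 1 = 16

16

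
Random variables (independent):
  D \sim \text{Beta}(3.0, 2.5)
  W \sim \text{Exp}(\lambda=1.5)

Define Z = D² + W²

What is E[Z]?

E[Z] = E[D²] + E[W²]
E[D²] = Var(D) + E[D]² = 0.038143675 + 0.29752066 = 0.33566434
E[W²] = Var(W) + E[W]² = 0.44444444 + 0.44444444 = 0.88888889
E[Z] = 0.33566434 + 0.88888889 = 1.2245532

1.2245532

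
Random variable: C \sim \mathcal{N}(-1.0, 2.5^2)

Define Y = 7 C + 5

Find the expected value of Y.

For Y = 7C + 5:
E[Y] = 7 * E[C] + 5
E[C] = -1.0 = -1
E[Y] = 7 * (-1) + 5 = -2

-2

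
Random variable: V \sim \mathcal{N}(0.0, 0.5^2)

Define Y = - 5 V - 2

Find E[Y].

For Y = -5V - 2:
E[Y] = -5 * E[V] - 2
E[V] = 0.0 = 0
E[Y] = -5 * 0 - 2 = -2

-2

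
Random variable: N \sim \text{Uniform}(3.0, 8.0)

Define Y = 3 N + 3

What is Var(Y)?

For Y = aN + b: Var(Y) = a² * Var(N)
Var(N) = (8 - 3)^2/12 = 2.0833333
Var(Y) = 3² * 2.0833333 = 9 * 2.0833333 = 18.75

18.75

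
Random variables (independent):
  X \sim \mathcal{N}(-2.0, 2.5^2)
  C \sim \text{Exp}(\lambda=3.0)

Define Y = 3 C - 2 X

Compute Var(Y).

For independent RVs: Var(aX + bY) = a²Var(X) + b²Var(Y)
Var(X) = 6.25
Var(C) = 0.11111111
Var(Y) = (-2)²*6.25 + 3²*0.11111111
= 4*6.25 + 9*0.11111111 = 26

26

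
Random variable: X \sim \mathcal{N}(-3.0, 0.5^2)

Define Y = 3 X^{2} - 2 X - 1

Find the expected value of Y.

E[Y] = 3*E[X²] - 2*E[X] - 1
E[X] = -3
E[X²] = Var(X) + (E[X])² = 0.25 + 9 = 9.25
E[Y] = 3*9.25 - 2*(-3) - 1 = 32.75

32.75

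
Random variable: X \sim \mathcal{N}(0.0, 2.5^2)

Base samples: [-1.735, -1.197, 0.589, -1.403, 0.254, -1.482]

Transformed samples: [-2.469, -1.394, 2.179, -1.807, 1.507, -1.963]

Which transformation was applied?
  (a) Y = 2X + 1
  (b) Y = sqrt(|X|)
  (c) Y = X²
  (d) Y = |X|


Checking option (a) Y = 2X + 1:
  X = -1.735 -> Y = -2.469 ✓
  X = -1.197 -> Y = -1.394 ✓
  X = 0.589 -> Y = 2.179 ✓
All samples match this transformation.

(a) 2X + 1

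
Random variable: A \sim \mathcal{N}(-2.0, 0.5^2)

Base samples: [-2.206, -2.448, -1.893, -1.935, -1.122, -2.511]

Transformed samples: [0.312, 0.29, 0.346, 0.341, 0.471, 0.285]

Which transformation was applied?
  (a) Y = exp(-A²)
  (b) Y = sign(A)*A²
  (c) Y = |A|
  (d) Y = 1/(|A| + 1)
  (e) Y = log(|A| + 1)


Checking option (d) Y = 1/(|A| + 1):
  A = -2.206 -> Y = 0.312 ✓
  A = -2.448 -> Y = 0.29 ✓
  A = -1.893 -> Y = 0.346 ✓
All samples match this transformation.

(d) 1/(|A| + 1)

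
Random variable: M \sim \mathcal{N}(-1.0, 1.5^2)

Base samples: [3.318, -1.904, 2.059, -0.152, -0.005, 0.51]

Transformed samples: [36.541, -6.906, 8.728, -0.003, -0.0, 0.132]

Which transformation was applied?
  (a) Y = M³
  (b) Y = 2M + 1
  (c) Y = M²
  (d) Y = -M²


Checking option (a) Y = M³:
  M = 3.318 -> Y = 36.541 ✓
  M = -1.904 -> Y = -6.906 ✓
  M = 2.059 -> Y = 8.728 ✓
All samples match this transformation.

(a) M³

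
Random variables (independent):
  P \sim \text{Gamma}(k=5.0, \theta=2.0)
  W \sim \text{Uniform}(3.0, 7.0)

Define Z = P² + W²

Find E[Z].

E[Z] = E[P²] + E[W²]
E[P²] = Var(P) + E[P]² = 20 + 100 = 120
E[W²] = Var(W) + E[W]² = 1.3333333 + 25 = 26.333333
E[Z] = 120 + 26.333333 = 146.33333

146.33333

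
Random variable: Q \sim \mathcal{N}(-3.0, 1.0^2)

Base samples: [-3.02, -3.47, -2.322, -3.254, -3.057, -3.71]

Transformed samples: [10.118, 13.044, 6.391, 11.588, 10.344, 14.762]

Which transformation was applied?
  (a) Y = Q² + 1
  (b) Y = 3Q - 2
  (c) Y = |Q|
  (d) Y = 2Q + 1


Checking option (a) Y = Q² + 1:
  Q = -3.02 -> Y = 10.118 ✓
  Q = -3.47 -> Y = 13.044 ✓
  Q = -2.322 -> Y = 6.391 ✓
All samples match this transformation.

(a) Q² + 1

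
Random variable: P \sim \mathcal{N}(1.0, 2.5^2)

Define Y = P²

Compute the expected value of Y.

Using E[X²] = Var(X) + (E[X])²:
E[P] = 1
Var(P) = 2.5^2 = 6.25
E[P²] = 6.25 + 1² = 6.25 + 1 = 7.25

7.25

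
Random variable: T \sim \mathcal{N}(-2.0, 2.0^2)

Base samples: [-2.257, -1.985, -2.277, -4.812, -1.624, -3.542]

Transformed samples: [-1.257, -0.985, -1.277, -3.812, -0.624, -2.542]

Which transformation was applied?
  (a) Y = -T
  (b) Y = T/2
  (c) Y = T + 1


Checking option (c) Y = T + 1:
  T = -2.257 -> Y = -1.257 ✓
  T = -1.985 -> Y = -0.985 ✓
  T = -2.277 -> Y = -1.277 ✓
All samples match this transformation.

(c) T + 1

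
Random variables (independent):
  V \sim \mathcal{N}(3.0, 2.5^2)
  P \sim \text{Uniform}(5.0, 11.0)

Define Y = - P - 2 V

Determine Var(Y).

For independent RVs: Var(aX + bY) = a²Var(X) + b²Var(Y)
Var(V) = 6.25
Var(P) = 3
Var(Y) = (-2)²*6.25 + (-1)²*3
= 4*6.25 + 1*3 = 28

28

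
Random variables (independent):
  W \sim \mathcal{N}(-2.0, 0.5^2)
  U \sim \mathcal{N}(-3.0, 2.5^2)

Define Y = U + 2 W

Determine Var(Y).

For independent RVs: Var(aX + bY) = a²Var(X) + b²Var(Y)
Var(W) = 0.25
Var(U) = 6.25
Var(Y) = 2²*0.25 + 1²*6.25
= 4*0.25 + 1*6.25 = 7.25

7.25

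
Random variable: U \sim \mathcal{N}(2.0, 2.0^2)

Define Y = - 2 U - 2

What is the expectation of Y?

For Y = -2U - 2:
E[Y] = -2 * E[U] - 2
E[U] = 2.0 = 2
E[Y] = -2 * 2 - 2 = -6

-6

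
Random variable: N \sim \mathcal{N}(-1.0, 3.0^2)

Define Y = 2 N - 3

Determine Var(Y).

For Y = aN + b: Var(Y) = a² * Var(N)
Var(N) = 3.0^2 = 9
Var(Y) = 2² * 9 = 4 * 9 = 36

36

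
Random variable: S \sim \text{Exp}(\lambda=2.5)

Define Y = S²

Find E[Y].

Using E[X²] = Var(X) + (E[X])²:
E[S] = 0.4
Var(S) = 1/2.5^2 = 0.16
E[S²] = 0.16 + 0.4² = 0.16 + 0.16 = 0.32

0.32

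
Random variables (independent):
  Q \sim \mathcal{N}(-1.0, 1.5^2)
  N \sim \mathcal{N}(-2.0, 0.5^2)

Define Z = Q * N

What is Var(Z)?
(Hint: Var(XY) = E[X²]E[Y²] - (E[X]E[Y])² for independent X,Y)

Var(XY) = E[X²]E[Y²] - (E[X]E[Y])²
E[Q] = -1, Var(Q) = 2.25
E[N] = -2, Var(N) = 0.25
E[Q²] = 2.25 + (-1)² = 3.25
E[N²] = 0.25 + (-2)² = 4.25
Var(Z) = 3.25*4.25 - (-1*(-2))²
= 13.8125 - 4 = 9.8125

9.8125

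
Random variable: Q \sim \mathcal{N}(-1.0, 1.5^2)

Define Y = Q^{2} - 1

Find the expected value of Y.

E[Y] = 1*E[Q²] - 1
E[Q] = -1
E[Q²] = Var(Q) + (E[Q])² = 2.25 + 1 = 3.25
E[Y] = 1*3.25 - 1 = 2.25

2.25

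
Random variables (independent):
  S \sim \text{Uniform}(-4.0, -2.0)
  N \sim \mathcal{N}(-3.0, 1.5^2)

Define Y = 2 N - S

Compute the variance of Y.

For independent RVs: Var(aX + bY) = a²Var(X) + b²Var(Y)
Var(S) = 0.33333333
Var(N) = 2.25
Var(Y) = (-1)²*0.33333333 + 2²*2.25
= 1*0.33333333 + 4*2.25 = 9.3333333

9.3333333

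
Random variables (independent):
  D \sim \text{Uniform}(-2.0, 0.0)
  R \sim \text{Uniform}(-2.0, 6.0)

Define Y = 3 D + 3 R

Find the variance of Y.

For independent RVs: Var(aX + bY) = a²Var(X) + b²Var(Y)
Var(D) = 0.33333333
Var(R) = 5.3333333
Var(Y) = 3²*0.33333333 + 3²*5.3333333
= 9*0.33333333 + 9*5.3333333 = 51

51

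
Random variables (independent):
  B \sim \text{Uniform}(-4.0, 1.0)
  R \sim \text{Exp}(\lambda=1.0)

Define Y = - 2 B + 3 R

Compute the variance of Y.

For independent RVs: Var(aX + bY) = a²Var(X) + b²Var(Y)
Var(B) = 2.0833333
Var(R) = 1
Var(Y) = (-2)²*2.0833333 + 3²*1
= 4*2.0833333 + 9*1 = 17.333333

17.333333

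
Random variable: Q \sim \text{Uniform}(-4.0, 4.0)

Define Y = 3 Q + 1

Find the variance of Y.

For Y = aQ + b: Var(Y) = a² * Var(Q)
Var(Q) = (4 + 4)^2/12 = 5.3333333
Var(Y) = 3² * 5.3333333 = 9 * 5.3333333 = 48

48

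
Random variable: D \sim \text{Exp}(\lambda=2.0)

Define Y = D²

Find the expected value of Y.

E[D²] = Var(D) + (E[D])² = 0.25 + 0.25 = 0.5

0.5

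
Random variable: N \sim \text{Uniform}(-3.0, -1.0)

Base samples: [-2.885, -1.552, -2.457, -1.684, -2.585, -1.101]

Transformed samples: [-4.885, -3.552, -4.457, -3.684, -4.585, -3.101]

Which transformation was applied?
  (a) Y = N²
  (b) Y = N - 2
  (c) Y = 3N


Checking option (b) Y = N - 2:
  N = -2.885 -> Y = -4.885 ✓
  N = -1.552 -> Y = -3.552 ✓
  N = -2.457 -> Y = -4.457 ✓
All samples match this transformation.

(b) N - 2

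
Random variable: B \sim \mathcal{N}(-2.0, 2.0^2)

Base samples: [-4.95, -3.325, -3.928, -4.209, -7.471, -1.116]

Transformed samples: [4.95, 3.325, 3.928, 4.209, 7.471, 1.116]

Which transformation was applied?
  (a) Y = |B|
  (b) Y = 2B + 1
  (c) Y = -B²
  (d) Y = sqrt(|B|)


Checking option (a) Y = |B|:
  B = -4.95 -> Y = 4.95 ✓
  B = -3.325 -> Y = 3.325 ✓
  B = -3.928 -> Y = 3.928 ✓
All samples match this transformation.

(a) |B|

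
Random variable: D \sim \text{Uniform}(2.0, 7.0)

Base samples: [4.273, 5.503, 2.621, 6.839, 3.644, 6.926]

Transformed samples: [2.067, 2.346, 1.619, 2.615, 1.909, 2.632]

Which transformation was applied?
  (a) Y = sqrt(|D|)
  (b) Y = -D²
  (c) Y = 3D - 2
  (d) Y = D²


Checking option (a) Y = sqrt(|D|):
  D = 4.273 -> Y = 2.067 ✓
  D = 5.503 -> Y = 2.346 ✓
  D = 2.621 -> Y = 1.619 ✓
All samples match this transformation.

(a) sqrt(|D|)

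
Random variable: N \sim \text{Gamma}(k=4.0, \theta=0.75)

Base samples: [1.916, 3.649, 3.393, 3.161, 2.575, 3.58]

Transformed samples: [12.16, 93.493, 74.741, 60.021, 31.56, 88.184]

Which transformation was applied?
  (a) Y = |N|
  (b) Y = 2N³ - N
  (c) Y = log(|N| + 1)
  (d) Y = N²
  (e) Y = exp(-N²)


Checking option (b) Y = 2N³ - N:
  N = 1.916 -> Y = 12.16 ✓
  N = 3.649 -> Y = 93.493 ✓
  N = 3.393 -> Y = 74.741 ✓
All samples match this transformation.

(b) 2N³ - N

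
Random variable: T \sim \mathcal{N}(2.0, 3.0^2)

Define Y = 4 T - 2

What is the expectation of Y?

For Y = 4T - 2:
E[Y] = 4 * E[T] - 2
E[T] = 2.0 = 2
E[Y] = 4 * 2 - 2 = 6

6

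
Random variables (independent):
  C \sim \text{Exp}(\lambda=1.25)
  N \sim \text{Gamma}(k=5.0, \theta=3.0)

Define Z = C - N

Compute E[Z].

E[Z] = 1*E[C] - 1*E[N]
E[C] = 0.8
E[N] = 15
E[Z] = 1*0.8 - 1*15 = -14.2

-14.2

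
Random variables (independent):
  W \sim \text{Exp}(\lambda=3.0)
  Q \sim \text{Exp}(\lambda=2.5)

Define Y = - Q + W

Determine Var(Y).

For independent RVs: Var(aX + bY) = a²Var(X) + b²Var(Y)
Var(W) = 0.11111111
Var(Q) = 0.16
Var(Y) = 1²*0.11111111 + (-1)²*0.16
= 1*0.11111111 + 1*0.16 = 0.27111111

0.27111111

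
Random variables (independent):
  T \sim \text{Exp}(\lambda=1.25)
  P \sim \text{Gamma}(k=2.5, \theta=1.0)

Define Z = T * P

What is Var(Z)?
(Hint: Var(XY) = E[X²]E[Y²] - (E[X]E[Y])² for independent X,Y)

Var(XY) = E[X²]E[Y²] - (E[X]E[Y])²
E[T] = 0.8, Var(T) = 0.64
E[P] = 2.5, Var(P) = 2.5
E[T²] = 0.64 + 0.8² = 1.28
E[P²] = 2.5 + 2.5² = 8.75
Var(Z) = 1.28*8.75 - (0.8*2.5)²
= 11.2 - 4 = 7.2

7.2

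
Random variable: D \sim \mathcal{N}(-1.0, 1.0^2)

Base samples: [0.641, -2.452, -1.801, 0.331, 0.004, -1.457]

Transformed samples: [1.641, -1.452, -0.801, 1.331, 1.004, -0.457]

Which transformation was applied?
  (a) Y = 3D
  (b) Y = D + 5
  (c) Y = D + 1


Checking option (c) Y = D + 1:
  D = 0.641 -> Y = 1.641 ✓
  D = -2.452 -> Y = -1.452 ✓
  D = -1.801 -> Y = -0.801 ✓
All samples match this transformation.

(c) D + 1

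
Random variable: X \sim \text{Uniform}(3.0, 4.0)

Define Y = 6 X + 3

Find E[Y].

For Y = 6X + 3:
E[Y] = 6 * E[X] + 3
E[X] = (3 + 4)/2 = 3.5
E[Y] = 6 * 3.5 + 3 = 24

24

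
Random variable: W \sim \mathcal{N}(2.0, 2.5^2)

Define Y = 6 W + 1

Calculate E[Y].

For Y = 6W + 1:
E[Y] = 6 * E[W] + 1
E[W] = 2.0 = 2
E[Y] = 6 * 2 + 1 = 13

13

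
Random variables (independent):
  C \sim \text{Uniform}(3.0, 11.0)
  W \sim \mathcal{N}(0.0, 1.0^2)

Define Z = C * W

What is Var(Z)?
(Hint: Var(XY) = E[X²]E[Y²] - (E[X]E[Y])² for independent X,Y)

Var(XY) = E[X²]E[Y²] - (E[X]E[Y])²
E[C] = 7, Var(C) = 5.3333333
E[W] = 0, Var(W) = 1
E[C²] = 5.3333333 + 7² = 54.333333
E[W²] = 1 + 0² = 1
Var(Z) = 54.333333*1 - (7*0)²
= 54.333333 - 0 = 54.333333

54.333333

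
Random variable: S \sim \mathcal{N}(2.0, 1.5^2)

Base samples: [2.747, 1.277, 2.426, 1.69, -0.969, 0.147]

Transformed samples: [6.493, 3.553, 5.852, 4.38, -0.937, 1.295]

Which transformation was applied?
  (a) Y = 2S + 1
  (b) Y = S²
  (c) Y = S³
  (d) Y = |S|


Checking option (a) Y = 2S + 1:
  S = 2.747 -> Y = 6.493 ✓
  S = 1.277 -> Y = 3.553 ✓
  S = 2.426 -> Y = 5.852 ✓
All samples match this transformation.

(a) 2S + 1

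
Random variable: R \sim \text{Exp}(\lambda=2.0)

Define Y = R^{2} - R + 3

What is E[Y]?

E[Y] = 1*E[R²] - 1*E[R] + 3
E[R] = 0.5
E[R²] = Var(R) + (E[R])² = 0.25 + 0.25 = 0.5
E[Y] = 1*0.5 - 1*0.5 + 3 = 3

3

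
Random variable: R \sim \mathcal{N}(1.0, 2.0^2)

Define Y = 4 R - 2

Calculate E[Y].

For Y = 4R - 2:
E[Y] = 4 * E[R] - 2
E[R] = 1.0 = 1
E[Y] = 4 * 1 - 2 = 2

2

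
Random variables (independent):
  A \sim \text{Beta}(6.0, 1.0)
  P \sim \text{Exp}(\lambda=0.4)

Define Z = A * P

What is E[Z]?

For independent RVs: E[XY] = E[X]*E[Y]
E[A] = 0.85714286
E[P] = 2.5
E[Z] = 0.85714286 * 2.5 = 2.1428571

2.1428571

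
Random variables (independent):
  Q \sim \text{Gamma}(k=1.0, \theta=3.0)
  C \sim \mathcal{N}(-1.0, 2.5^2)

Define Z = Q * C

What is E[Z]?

For independent RVs: E[XY] = E[X]*E[Y]
E[Q] = 3
E[C] = -1
E[Z] = 3 * (-1) = -3

-3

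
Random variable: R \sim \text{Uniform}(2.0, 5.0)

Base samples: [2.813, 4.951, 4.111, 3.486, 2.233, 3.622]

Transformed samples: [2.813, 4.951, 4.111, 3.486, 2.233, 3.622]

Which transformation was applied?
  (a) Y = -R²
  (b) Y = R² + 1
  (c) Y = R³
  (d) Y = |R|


Checking option (d) Y = |R|:
  R = 2.813 -> Y = 2.813 ✓
  R = 4.951 -> Y = 4.951 ✓
  R = 4.111 -> Y = 4.111 ✓
All samples match this transformation.

(d) |R|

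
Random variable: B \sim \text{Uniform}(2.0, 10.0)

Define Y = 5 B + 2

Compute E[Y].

For Y = 5B + 2:
E[Y] = 5 * E[B] + 2
E[B] = (2 + 10)/2 = 6
E[Y] = 5 * 6 + 2 = 32

32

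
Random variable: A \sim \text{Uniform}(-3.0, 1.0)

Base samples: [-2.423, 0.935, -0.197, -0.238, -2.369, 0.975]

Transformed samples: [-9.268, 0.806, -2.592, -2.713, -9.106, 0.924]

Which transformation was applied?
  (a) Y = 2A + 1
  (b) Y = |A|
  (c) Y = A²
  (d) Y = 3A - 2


Checking option (d) Y = 3A - 2:
  A = -2.423 -> Y = -9.268 ✓
  A = 0.935 -> Y = 0.806 ✓
  A = -0.197 -> Y = -2.592 ✓
All samples match this transformation.

(d) 3A - 2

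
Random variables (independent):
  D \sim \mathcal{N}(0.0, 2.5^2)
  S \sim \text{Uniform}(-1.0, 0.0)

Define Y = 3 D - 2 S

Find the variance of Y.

For independent RVs: Var(aX + bY) = a²Var(X) + b²Var(Y)
Var(D) = 6.25
Var(S) = 0.083333333
Var(Y) = 3²*6.25 + (-2)²*0.083333333
= 9*6.25 + 4*0.083333333 = 56.583333

56.583333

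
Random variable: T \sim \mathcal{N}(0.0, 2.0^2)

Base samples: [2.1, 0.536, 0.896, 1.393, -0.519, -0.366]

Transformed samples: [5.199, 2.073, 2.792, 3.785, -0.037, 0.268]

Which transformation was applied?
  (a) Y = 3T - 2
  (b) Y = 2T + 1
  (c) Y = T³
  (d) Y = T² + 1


Checking option (b) Y = 2T + 1:
  T = 2.1 -> Y = 5.199 ✓
  T = 0.536 -> Y = 2.073 ✓
  T = 0.896 -> Y = 2.792 ✓
All samples match this transformation.

(b) 2T + 1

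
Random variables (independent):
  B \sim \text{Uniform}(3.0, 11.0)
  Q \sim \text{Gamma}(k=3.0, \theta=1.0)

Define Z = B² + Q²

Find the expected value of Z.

E[Z] = E[B²] + E[Q²]
E[B²] = Var(B) + E[B]² = 5.3333333 + 49 = 54.333333
E[Q²] = Var(Q) + E[Q]² = 3 + 9 = 12
E[Z] = 54.333333 + 12 = 66.333333

66.333333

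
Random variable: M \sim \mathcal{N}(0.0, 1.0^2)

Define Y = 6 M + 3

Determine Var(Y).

For Y = aM + b: Var(Y) = a² * Var(M)
Var(M) = 1.0^2 = 1
Var(Y) = 6² * 1 = 36 * 1 = 36

36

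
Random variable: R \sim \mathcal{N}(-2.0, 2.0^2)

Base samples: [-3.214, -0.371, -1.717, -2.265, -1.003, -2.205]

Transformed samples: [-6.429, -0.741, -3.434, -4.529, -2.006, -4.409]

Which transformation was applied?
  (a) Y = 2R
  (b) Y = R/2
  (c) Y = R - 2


Checking option (a) Y = 2R:
  R = -3.214 -> Y = -6.429 ✓
  R = -0.371 -> Y = -0.741 ✓
  R = -1.717 -> Y = -3.434 ✓
All samples match this transformation.

(a) 2R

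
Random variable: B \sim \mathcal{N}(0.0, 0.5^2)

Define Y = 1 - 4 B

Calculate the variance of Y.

For Y = aB + b: Var(Y) = a² * Var(B)
Var(B) = 0.5^2 = 0.25
Var(Y) = (-4)² * 0.25 = 16 * 0.25 = 4

4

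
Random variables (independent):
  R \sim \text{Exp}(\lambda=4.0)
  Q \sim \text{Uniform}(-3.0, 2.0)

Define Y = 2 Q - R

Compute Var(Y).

For independent RVs: Var(aX + bY) = a²Var(X) + b²Var(Y)
Var(R) = 0.0625
Var(Q) = 2.0833333
Var(Y) = (-1)²*0.0625 + 2²*2.0833333
= 1*0.0625 + 4*2.0833333 = 8.3958333

8.3958333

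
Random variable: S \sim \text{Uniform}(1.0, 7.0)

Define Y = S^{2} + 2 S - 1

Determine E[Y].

E[Y] = 1*E[S²] + 2*E[S] - 1
E[S] = 4
E[S²] = Var(S) + (E[S])² = 3 + 16 = 19
E[Y] = 1*19 + 2*4 - 1 = 26

26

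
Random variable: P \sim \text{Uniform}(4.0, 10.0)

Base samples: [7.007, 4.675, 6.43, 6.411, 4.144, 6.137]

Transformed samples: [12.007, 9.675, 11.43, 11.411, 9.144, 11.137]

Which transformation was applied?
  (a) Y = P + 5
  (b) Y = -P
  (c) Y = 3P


Checking option (a) Y = P + 5:
  P = 7.007 -> Y = 12.007 ✓
  P = 4.675 -> Y = 9.675 ✓
  P = 6.43 -> Y = 11.43 ✓
All samples match this transformation.

(a) P + 5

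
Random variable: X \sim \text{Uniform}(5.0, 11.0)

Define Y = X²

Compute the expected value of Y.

Using E[X²] = Var(X) + (E[X])²:
E[X] = 8
Var(X) = (11 - 5)^2/12 = 3
E[X²] = 3 + 8² = 3 + 64 = 67

67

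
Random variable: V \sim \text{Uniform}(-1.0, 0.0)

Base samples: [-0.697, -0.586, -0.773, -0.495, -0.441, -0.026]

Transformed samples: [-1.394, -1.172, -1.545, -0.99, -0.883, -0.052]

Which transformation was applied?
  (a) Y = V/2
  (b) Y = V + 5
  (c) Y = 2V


Checking option (c) Y = 2V:
  V = -0.697 -> Y = -1.394 ✓
  V = -0.586 -> Y = -1.172 ✓
  V = -0.773 -> Y = -1.545 ✓
All samples match this transformation.

(c) 2V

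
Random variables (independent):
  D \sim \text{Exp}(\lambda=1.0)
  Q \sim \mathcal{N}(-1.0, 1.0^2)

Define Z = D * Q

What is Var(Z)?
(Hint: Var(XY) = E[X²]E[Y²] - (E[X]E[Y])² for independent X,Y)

Var(XY) = E[X²]E[Y²] - (E[X]E[Y])²
E[D] = 1, Var(D) = 1
E[Q] = -1, Var(Q) = 1
E[D²] = 1 + 1² = 2
E[Q²] = 1 + (-1)² = 2
Var(Z) = 2*2 - (1*(-1))²
= 4 - 1 = 3

3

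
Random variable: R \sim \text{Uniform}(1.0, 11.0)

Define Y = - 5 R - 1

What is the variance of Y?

For Y = aR + b: Var(Y) = a² * Var(R)
Var(R) = (11 - 1)^2/12 = 8.3333333
Var(Y) = (-5)² * 8.3333333 = 25 * 8.3333333 = 208.33333

208.33333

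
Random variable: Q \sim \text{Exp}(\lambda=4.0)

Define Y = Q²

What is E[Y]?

E[Q²] = Var(Q) + (E[Q])² = 0.0625 + 0.0625 = 0.125

0.125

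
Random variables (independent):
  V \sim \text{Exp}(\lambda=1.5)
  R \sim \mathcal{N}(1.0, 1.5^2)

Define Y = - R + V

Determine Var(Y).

For independent RVs: Var(aX + bY) = a²Var(X) + b²Var(Y)
Var(V) = 0.44444444
Var(R) = 2.25
Var(Y) = 1²*0.44444444 + (-1)²*2.25
= 1*0.44444444 + 1*2.25 = 2.6944444

2.6944444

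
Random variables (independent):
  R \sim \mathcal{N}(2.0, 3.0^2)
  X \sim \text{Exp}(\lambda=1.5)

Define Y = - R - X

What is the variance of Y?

For independent RVs: Var(aX + bY) = a²Var(X) + b²Var(Y)
Var(R) = 9
Var(X) = 0.44444444
Var(Y) = (-1)²*9 + (-1)²*0.44444444
= 1*9 + 1*0.44444444 = 9.4444444

9.4444444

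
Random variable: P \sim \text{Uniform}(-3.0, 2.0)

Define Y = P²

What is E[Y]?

Using E[X²] = Var(X) + (E[X])²:
E[P] = -0.5
Var(P) = (2 + 3)^2/12 = 2.0833333
E[P²] = 2.0833333 + (-0.5)² = 2.0833333 + 0.25 = 2.3333333

2.3333333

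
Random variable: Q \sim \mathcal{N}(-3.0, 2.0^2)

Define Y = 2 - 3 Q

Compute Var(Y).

For Y = aQ + b: Var(Y) = a² * Var(Q)
Var(Q) = 2.0^2 = 4
Var(Y) = (-3)² * 4 = 9 * 4 = 36

36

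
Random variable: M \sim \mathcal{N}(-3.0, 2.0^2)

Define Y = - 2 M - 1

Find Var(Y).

For Y = aM + b: Var(Y) = a² * Var(M)
Var(M) = 2.0^2 = 4
Var(Y) = (-2)² * 4 = 4 * 4 = 16

16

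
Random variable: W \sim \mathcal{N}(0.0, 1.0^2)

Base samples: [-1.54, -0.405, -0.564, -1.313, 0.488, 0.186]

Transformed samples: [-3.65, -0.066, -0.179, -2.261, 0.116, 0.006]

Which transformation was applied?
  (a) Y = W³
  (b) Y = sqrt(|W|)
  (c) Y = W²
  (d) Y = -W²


Checking option (a) Y = W³:
  W = -1.54 -> Y = -3.65 ✓
  W = -0.405 -> Y = -0.066 ✓
  W = -0.564 -> Y = -0.179 ✓
All samples match this transformation.

(a) W³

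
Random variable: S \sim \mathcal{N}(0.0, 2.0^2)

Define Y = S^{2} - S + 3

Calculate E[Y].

E[Y] = 1*E[S²] - 1*E[S] + 3
E[S] = 0
E[S²] = Var(S) + (E[S])² = 4 + 0 = 4
E[Y] = 1*4 - 1*0 + 3 = 7

7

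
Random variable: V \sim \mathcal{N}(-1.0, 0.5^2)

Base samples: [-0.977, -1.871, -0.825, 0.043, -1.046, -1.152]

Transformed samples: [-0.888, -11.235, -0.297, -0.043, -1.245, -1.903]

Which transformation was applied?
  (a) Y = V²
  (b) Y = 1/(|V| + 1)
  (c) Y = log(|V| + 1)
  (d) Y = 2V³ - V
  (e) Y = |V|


Checking option (d) Y = 2V³ - V:
  V = -0.977 -> Y = -0.888 ✓
  V = -1.871 -> Y = -11.235 ✓
  V = -0.825 -> Y = -0.297 ✓
All samples match this transformation.

(d) 2V³ - V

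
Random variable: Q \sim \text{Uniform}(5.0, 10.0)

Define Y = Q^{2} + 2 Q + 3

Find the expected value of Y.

E[Y] = 1*E[Q²] + 2*E[Q] + 3
E[Q] = 7.5
E[Q²] = Var(Q) + (E[Q])² = 2.0833333 + 56.25 = 58.333333
E[Y] = 1*58.333333 + 2*7.5 + 3 = 76.333333

76.333333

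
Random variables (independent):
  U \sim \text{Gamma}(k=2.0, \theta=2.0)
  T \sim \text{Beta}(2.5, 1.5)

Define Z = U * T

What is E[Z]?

For independent RVs: E[XY] = E[X]*E[Y]
E[U] = 4
E[T] = 0.625
E[Z] = 4 * 0.625 = 2.5

2.5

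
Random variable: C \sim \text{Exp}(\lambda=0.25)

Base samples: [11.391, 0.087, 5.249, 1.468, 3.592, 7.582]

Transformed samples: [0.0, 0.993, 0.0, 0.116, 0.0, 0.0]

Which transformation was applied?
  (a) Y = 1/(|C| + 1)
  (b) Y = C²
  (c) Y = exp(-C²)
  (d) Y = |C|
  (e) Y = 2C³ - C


Checking option (c) Y = exp(-C²):
  C = 11.391 -> Y = 0.0 ✓
  C = 0.087 -> Y = 0.993 ✓
  C = 5.249 -> Y = 0.0 ✓
All samples match this transformation.

(c) exp(-C²)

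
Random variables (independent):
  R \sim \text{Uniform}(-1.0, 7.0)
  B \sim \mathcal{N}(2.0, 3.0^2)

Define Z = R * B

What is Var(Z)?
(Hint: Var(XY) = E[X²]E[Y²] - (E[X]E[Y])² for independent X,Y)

Var(XY) = E[X²]E[Y²] - (E[X]E[Y])²
E[R] = 3, Var(R) = 5.3333333
E[B] = 2, Var(B) = 9
E[R²] = 5.3333333 + 3² = 14.333333
E[B²] = 9 + 2² = 13
Var(Z) = 14.333333*13 - (3*2)²
= 186.33333 - 36 = 150.33333

150.33333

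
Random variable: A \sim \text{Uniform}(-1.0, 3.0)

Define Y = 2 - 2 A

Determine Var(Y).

For Y = aA + b: Var(Y) = a² * Var(A)
Var(A) = (3 + 1)^2/12 = 1.3333333
Var(Y) = (-2)² * 1.3333333 = 4 * 1.3333333 = 5.3333333

5.3333333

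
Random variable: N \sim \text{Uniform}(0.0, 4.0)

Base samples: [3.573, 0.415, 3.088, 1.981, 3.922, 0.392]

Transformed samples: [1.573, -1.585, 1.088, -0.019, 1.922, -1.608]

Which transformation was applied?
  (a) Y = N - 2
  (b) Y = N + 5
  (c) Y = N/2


Checking option (a) Y = N - 2:
  N = 3.573 -> Y = 1.573 ✓
  N = 0.415 -> Y = -1.585 ✓
  N = 3.088 -> Y = 1.088 ✓
All samples match this transformation.

(a) N - 2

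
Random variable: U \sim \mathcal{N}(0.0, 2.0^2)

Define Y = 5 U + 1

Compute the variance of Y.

For Y = aU + b: Var(Y) = a² * Var(U)
Var(U) = 2.0^2 = 4
Var(Y) = 5² * 4 = 25 * 4 = 100

100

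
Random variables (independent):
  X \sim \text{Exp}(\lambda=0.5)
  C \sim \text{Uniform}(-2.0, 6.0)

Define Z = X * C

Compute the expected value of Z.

For independent RVs: E[XY] = E[X]*E[Y]
E[X] = 2
E[C] = 2
E[Z] = 2 * 2 = 4

4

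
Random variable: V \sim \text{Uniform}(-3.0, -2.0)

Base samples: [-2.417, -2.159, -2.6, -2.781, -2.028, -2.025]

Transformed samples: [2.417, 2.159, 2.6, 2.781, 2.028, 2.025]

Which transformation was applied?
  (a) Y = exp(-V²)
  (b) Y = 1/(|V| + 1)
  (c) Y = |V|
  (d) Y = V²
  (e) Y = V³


Checking option (c) Y = |V|:
  V = -2.417 -> Y = 2.417 ✓
  V = -2.159 -> Y = 2.159 ✓
  V = -2.6 -> Y = 2.6 ✓
All samples match this transformation.

(c) |V|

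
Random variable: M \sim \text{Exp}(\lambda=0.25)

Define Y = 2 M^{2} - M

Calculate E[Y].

E[Y] = 2*E[M²] - 1*E[M]
E[M] = 4
E[M²] = Var(M) + (E[M])² = 16 + 16 = 32
E[Y] = 2*32 - 1*4 = 60

60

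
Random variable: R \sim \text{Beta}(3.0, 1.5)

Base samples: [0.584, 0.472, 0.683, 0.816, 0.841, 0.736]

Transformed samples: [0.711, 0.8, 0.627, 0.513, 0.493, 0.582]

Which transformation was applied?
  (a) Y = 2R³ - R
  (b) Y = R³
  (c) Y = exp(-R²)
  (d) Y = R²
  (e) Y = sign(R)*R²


Checking option (c) Y = exp(-R²):
  R = 0.584 -> Y = 0.711 ✓
  R = 0.472 -> Y = 0.8 ✓
  R = 0.683 -> Y = 0.627 ✓
All samples match this transformation.

(c) exp(-R²)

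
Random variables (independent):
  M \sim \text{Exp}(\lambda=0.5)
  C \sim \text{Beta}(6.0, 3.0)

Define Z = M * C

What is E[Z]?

For independent RVs: E[XY] = E[X]*E[Y]
E[M] = 2
E[C] = 0.66666667
E[Z] = 2 * 0.66666667 = 1.3333333

1.3333333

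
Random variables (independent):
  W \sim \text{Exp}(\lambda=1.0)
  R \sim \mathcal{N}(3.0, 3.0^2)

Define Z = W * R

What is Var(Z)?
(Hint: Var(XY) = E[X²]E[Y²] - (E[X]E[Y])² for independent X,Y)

Var(XY) = E[X²]E[Y²] - (E[X]E[Y])²
E[W] = 1, Var(W) = 1
E[R] = 3, Var(R) = 9
E[W²] = 1 + 1² = 2
E[R²] = 9 + 3² = 18
Var(Z) = 2*18 - (1*3)²
= 36 - 9 = 27

27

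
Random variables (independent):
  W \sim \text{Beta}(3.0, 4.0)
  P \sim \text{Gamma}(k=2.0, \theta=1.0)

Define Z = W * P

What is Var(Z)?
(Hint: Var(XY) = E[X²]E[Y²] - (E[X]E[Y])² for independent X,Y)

Var(XY) = E[X²]E[Y²] - (E[X]E[Y])²
E[W] = 0.42857143, Var(W) = 0.030612245
E[P] = 2, Var(P) = 2
E[W²] = 0.030612245 + 0.42857143² = 0.21428571
E[P²] = 2 + 2² = 6
Var(Z) = 0.21428571*6 - (0.42857143*2)²
= 1.2857143 - 0.73469388 = 0.55102041

0.55102041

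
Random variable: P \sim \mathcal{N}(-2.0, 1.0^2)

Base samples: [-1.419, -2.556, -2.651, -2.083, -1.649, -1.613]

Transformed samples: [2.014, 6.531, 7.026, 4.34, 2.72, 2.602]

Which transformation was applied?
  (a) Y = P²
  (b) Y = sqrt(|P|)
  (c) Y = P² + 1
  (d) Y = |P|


Checking option (a) Y = P²:
  P = -1.419 -> Y = 2.014 ✓
  P = -2.556 -> Y = 6.531 ✓
  P = -2.651 -> Y = 7.026 ✓
All samples match this transformation.

(a) P²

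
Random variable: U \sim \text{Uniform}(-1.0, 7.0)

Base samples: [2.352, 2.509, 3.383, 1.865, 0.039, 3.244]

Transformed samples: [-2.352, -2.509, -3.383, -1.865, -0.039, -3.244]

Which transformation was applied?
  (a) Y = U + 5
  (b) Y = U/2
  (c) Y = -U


Checking option (c) Y = -U:
  U = 2.352 -> Y = -2.352 ✓
  U = 2.509 -> Y = -2.509 ✓
  U = 3.383 -> Y = -3.383 ✓
All samples match this transformation.

(c) -U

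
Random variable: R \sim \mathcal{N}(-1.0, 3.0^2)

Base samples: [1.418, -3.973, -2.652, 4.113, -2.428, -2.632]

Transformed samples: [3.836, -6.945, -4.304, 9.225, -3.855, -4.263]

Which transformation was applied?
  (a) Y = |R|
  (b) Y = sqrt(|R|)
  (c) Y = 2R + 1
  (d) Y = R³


Checking option (c) Y = 2R + 1:
  R = 1.418 -> Y = 3.836 ✓
  R = -3.973 -> Y = -6.945 ✓
  R = -2.652 -> Y = -4.304 ✓
All samples match this transformation.

(c) 2R + 1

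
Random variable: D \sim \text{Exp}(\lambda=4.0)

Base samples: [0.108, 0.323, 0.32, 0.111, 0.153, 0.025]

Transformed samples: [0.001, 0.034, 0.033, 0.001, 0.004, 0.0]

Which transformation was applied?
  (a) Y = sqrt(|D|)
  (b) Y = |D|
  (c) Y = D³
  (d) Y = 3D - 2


Checking option (c) Y = D³:
  D = 0.108 -> Y = 0.001 ✓
  D = 0.323 -> Y = 0.034 ✓
  D = 0.32 -> Y = 0.033 ✓
All samples match this transformation.

(c) D³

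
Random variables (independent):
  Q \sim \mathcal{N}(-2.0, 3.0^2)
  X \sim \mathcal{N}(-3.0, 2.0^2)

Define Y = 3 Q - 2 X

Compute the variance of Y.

For independent RVs: Var(aX + bY) = a²Var(X) + b²Var(Y)
Var(Q) = 9
Var(X) = 4
Var(Y) = 3²*9 + (-2)²*4
= 9*9 + 4*4 = 97

97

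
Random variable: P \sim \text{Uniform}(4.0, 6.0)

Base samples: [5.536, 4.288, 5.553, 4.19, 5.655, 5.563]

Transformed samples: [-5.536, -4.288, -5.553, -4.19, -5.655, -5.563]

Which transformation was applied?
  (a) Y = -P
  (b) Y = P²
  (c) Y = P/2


Checking option (a) Y = -P:
  P = 5.536 -> Y = -5.536 ✓
  P = 4.288 -> Y = -4.288 ✓
  P = 5.553 -> Y = -5.553 ✓
All samples match this transformation.

(a) -P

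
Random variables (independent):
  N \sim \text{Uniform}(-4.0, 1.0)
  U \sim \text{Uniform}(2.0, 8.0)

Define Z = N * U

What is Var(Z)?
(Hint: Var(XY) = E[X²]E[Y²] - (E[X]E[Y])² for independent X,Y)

Var(XY) = E[X²]E[Y²] - (E[X]E[Y])²
E[N] = -1.5, Var(N) = 2.0833333
E[U] = 5, Var(U) = 3
E[N²] = 2.0833333 + (-1.5)² = 4.3333333
E[U²] = 3 + 5² = 28
Var(Z) = 4.3333333*28 - (-1.5*5)²
= 121.33333 - 56.25 = 65.083333

65.083333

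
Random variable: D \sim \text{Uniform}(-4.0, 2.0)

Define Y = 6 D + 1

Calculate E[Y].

For Y = 6D + 1:
E[Y] = 6 * E[D] + 1
E[D] = (-4 + 2)/2 = -1
E[Y] = 6 * (-1) + 1 = -5

-5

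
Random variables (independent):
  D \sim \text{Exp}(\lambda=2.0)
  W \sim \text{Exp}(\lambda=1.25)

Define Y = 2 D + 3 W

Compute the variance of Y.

For independent RVs: Var(aX + bY) = a²Var(X) + b²Var(Y)
Var(D) = 0.25
Var(W) = 0.64
Var(Y) = 2²*0.25 + 3²*0.64
= 4*0.25 + 9*0.64 = 6.76

6.76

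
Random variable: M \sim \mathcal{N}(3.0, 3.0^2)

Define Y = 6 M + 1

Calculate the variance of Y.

For Y = aM + b: Var(Y) = a² * Var(M)
Var(M) = 3.0^2 = 9
Var(Y) = 6² * 9 = 36 * 9 = 324

324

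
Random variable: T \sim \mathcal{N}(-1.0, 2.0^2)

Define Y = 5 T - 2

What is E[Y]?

For Y = 5T - 2:
E[Y] = 5 * E[T] - 2
E[T] = -1.0 = -1
E[Y] = 5 * (-1) - 2 = -7

-7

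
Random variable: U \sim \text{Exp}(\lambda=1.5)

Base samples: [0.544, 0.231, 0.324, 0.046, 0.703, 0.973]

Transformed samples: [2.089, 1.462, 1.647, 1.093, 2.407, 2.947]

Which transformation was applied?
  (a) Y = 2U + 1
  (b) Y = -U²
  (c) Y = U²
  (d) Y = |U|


Checking option (a) Y = 2U + 1:
  U = 0.544 -> Y = 2.089 ✓
  U = 0.231 -> Y = 1.462 ✓
  U = 0.324 -> Y = 1.647 ✓
All samples match this transformation.

(a) 2U + 1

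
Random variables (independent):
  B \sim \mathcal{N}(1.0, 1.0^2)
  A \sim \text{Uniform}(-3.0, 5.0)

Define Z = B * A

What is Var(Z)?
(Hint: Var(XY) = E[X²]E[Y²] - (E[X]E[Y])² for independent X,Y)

Var(XY) = E[X²]E[Y²] - (E[X]E[Y])²
E[B] = 1, Var(B) = 1
E[A] = 1, Var(A) = 5.3333333
E[B²] = 1 + 1² = 2
E[A²] = 5.3333333 + 1² = 6.3333333
Var(Z) = 2*6.3333333 - (1*1)²
= 12.666667 - 1 = 11.666667

11.666667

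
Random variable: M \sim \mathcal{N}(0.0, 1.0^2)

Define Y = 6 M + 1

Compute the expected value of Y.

For Y = 6M + 1:
E[Y] = 6 * E[M] + 1
E[M] = 0.0 = 0
E[Y] = 6 * 0 + 1 = 1

1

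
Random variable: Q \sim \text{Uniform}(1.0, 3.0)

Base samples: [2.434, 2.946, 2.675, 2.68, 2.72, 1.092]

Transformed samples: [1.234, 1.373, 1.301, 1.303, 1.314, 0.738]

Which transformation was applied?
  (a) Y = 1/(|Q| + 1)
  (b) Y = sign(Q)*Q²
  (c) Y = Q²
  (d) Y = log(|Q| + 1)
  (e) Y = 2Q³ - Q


Checking option (d) Y = log(|Q| + 1):
  Q = 2.434 -> Y = 1.234 ✓
  Q = 2.946 -> Y = 1.373 ✓
  Q = 2.675 -> Y = 1.301 ✓
All samples match this transformation.

(d) log(|Q| + 1)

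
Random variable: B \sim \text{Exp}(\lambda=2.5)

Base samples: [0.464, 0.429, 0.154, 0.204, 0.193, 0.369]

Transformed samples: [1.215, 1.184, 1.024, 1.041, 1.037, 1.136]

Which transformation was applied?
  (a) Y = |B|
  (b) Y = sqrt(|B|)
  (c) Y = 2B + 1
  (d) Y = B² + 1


Checking option (d) Y = B² + 1:
  B = 0.464 -> Y = 1.215 ✓
  B = 0.429 -> Y = 1.184 ✓
  B = 0.154 -> Y = 1.024 ✓
All samples match this transformation.

(d) B² + 1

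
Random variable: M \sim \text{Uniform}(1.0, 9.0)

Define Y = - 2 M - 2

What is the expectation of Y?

For Y = -2M - 2:
E[Y] = -2 * E[M] - 2
E[M] = (1 + 9)/2 = 5
E[Y] = -2 * 5 - 2 = -12

-12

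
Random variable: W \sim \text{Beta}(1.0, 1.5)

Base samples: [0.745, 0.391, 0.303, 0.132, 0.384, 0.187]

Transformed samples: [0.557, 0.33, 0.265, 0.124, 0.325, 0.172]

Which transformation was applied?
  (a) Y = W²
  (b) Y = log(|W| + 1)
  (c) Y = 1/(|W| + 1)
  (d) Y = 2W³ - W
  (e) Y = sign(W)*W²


Checking option (b) Y = log(|W| + 1):
  W = 0.745 -> Y = 0.557 ✓
  W = 0.391 -> Y = 0.33 ✓
  W = 0.303 -> Y = 0.265 ✓
All samples match this transformation.

(b) log(|W| + 1)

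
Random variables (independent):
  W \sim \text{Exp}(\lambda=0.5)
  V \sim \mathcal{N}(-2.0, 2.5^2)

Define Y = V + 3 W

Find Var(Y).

For independent RVs: Var(aX + bY) = a²Var(X) + b²Var(Y)
Var(W) = 4
Var(V) = 6.25
Var(Y) = 3²*4 + 1²*6.25
= 9*4 + 1*6.25 = 42.25

42.25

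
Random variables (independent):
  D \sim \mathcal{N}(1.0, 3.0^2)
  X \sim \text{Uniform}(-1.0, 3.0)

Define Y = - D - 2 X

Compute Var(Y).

For independent RVs: Var(aX + bY) = a²Var(X) + b²Var(Y)
Var(D) = 9
Var(X) = 1.3333333
Var(Y) = (-1)²*9 + (-2)²*1.3333333
= 1*9 + 4*1.3333333 = 14.333333

14.333333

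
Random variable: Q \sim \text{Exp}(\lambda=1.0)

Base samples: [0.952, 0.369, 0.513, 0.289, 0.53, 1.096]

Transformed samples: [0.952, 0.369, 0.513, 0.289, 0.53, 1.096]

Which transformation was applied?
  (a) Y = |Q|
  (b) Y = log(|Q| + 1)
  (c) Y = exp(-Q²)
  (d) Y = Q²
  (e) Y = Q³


Checking option (a) Y = |Q|:
  Q = 0.952 -> Y = 0.952 ✓
  Q = 0.369 -> Y = 0.369 ✓
  Q = 0.513 -> Y = 0.513 ✓
All samples match this transformation.

(a) |Q|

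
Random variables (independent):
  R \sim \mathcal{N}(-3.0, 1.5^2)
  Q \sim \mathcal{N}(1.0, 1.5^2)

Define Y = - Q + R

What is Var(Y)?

For independent RVs: Var(aX + bY) = a²Var(X) + b²Var(Y)
Var(R) = 2.25
Var(Q) = 2.25
Var(Y) = 1²*2.25 + (-1)²*2.25
= 1*2.25 + 1*2.25 = 4.5

4.5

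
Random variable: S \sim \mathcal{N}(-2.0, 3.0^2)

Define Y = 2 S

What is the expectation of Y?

For Y = 2S:
E[Y] = 2 * E[S]
E[S] = -2.0 = -2
E[Y] = 2 * (-2) = -4

-4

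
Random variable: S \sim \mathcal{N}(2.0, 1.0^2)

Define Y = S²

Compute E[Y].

Using E[X²] = Var(X) + (E[X])²:
E[S] = 2
Var(S) = 1.0^2 = 1
E[S²] = 1 + 2² = 1 + 4 = 5

5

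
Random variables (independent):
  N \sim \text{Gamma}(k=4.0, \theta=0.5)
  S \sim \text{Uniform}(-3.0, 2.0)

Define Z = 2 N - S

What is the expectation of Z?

E[Z] = 2*E[N] - 1*E[S]
E[N] = 2
E[S] = -0.5
E[Z] = 2*2 - 1*(-0.5) = 4.5

4.5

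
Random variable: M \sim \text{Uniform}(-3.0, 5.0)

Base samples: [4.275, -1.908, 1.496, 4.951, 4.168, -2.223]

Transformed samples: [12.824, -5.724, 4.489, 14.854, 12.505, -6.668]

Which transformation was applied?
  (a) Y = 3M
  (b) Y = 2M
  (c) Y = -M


Checking option (a) Y = 3M:
  M = 4.275 -> Y = 12.824 ✓
  M = -1.908 -> Y = -5.724 ✓
  M = 1.496 -> Y = 4.489 ✓
All samples match this transformation.

(a) 3M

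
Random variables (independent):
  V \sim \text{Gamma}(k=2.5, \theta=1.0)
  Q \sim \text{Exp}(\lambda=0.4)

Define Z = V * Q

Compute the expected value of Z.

For independent RVs: E[XY] = E[X]*E[Y]
E[V] = 2.5
E[Q] = 2.5
E[Z] = 2.5 * 2.5 = 6.25

6.25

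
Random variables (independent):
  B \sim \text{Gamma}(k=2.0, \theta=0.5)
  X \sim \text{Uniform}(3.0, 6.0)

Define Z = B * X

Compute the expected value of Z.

For independent RVs: E[XY] = E[X]*E[Y]
E[B] = 1
E[X] = 4.5
E[Z] = 1 * 4.5 = 4.5

4.5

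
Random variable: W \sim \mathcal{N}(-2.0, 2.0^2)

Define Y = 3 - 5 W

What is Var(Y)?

For Y = aW + b: Var(Y) = a² * Var(W)
Var(W) = 2.0^2 = 4
Var(Y) = (-5)² * 4 = 25 * 4 = 100

100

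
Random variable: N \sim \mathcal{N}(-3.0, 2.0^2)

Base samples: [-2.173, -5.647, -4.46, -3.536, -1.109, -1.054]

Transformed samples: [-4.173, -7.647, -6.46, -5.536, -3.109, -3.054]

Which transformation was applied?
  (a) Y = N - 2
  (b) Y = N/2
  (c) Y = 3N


Checking option (a) Y = N - 2:
  N = -2.173 -> Y = -4.173 ✓
  N = -5.647 -> Y = -7.647 ✓
  N = -4.46 -> Y = -6.46 ✓
All samples match this transformation.

(a) N - 2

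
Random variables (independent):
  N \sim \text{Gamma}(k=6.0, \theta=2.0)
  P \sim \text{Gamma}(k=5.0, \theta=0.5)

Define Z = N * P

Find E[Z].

For independent RVs: E[XY] = E[X]*E[Y]
E[N] = 12
E[P] = 2.5
E[Z] = 12 * 2.5 = 30

30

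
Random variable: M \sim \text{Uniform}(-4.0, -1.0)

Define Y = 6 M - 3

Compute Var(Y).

For Y = aM + b: Var(Y) = a² * Var(M)
Var(M) = (-1 + 4)^2/12 = 0.75
Var(Y) = 6² * 0.75 = 36 * 0.75 = 27

27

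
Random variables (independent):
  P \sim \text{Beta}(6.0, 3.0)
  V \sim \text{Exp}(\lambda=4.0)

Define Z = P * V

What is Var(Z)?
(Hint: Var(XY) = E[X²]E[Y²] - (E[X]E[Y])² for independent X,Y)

Var(XY) = E[X²]E[Y²] - (E[X]E[Y])²
E[P] = 0.66666667, Var(P) = 0.022222222
E[V] = 0.25, Var(V) = 0.0625
E[P²] = 0.022222222 + 0.66666667² = 0.46666667
E[V²] = 0.0625 + 0.25² = 0.125
Var(Z) = 0.46666667*0.125 - (0.66666667*0.25)²
= 0.058333333 - 0.027777778 = 0.030555556

0.030555556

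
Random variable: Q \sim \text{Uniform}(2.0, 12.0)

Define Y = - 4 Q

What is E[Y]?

For Y = -4Q:
E[Y] = -4 * E[Q]
E[Q] = (2 + 12)/2 = 7
E[Y] = -4 * 7 = -28

-28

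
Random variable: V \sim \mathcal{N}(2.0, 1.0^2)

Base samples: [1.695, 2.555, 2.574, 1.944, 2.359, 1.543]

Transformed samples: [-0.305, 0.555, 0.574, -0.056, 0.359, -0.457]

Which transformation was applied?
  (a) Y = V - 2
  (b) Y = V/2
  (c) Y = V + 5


Checking option (a) Y = V - 2:
  V = 1.695 -> Y = -0.305 ✓
  V = 2.555 -> Y = 0.555 ✓
  V = 2.574 -> Y = 0.574 ✓
All samples match this transformation.

(a) V - 2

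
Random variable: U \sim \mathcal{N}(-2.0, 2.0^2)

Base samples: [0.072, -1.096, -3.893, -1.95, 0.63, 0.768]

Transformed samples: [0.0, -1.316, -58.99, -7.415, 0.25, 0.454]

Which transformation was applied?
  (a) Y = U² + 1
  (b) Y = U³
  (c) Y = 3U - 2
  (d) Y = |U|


Checking option (b) Y = U³:
  U = 0.072 -> Y = 0.0 ✓
  U = -1.096 -> Y = -1.316 ✓
  U = -3.893 -> Y = -58.99 ✓
All samples match this transformation.

(b) U³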